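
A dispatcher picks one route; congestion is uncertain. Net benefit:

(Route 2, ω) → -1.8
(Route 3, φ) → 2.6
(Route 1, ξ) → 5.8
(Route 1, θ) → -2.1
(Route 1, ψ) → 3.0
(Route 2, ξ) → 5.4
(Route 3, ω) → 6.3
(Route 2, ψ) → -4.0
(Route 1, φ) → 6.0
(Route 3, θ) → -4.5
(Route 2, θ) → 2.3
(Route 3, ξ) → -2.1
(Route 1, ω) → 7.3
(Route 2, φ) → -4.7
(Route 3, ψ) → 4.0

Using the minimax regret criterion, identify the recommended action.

Column bests: θ=2.3, φ=6.0, ψ=4.0, ω=7.3, ξ=5.8.
Route 1 regrets: 4.4, 0.0, 1.0, 0.0, 0.0 → max 4.4
Route 2 regrets: 0.0, 10.7, 8.0, 9.1, 0.4 → max 10.7
Route 3 regrets: 6.8, 3.4, 0.0, 1.0, 7.9 → max 7.9
Smallest max regret = 4.4 → Route 1.

Route 1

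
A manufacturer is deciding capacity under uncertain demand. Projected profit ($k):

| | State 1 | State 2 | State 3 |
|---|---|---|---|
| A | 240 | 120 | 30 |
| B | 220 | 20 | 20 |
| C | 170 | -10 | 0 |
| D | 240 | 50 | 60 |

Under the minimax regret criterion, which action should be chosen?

Column bests: State 1=240, State 2=120, State 3=60.
A regrets: 0, 0, 30 → max 30
B regrets: 20, 100, 40 → max 100
C regrets: 70, 130, 60 → max 130
D regrets: 0, 70, 0 → max 70
Smallest max regret = 30 → A.

A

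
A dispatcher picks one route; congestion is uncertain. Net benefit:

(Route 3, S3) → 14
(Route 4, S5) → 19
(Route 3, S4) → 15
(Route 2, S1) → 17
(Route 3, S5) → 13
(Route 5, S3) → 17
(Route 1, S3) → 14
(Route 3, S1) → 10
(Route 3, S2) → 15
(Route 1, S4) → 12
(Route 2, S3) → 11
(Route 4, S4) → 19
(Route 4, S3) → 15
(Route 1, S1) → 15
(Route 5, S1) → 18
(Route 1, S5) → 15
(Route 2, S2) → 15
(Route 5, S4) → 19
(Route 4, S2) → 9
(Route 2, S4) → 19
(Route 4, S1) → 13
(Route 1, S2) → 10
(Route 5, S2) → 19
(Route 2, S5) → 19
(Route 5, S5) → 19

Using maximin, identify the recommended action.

Row minima: Route 1=10, Route 2=11, Route 3=10, Route 4=9, Route 5=17
Best worst-case = 17 → Route 5.

Route 5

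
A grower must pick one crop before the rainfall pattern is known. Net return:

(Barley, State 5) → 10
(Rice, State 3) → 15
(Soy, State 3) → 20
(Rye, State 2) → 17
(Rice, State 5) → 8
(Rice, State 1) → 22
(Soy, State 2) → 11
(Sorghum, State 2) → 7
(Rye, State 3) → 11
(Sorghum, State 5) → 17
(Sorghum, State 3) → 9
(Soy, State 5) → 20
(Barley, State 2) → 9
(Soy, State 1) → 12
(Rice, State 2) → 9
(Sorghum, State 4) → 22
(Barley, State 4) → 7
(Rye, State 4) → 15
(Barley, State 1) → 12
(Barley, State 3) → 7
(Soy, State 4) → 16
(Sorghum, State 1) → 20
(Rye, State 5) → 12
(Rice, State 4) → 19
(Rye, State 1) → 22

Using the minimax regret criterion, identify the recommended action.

Rye

Column bests: State 1=22, State 2=17, State 3=20, State 4=22, State 5=20.
Barley regrets: 10, 8, 13, 15, 10 → max 15
Rice regrets: 0, 8, 5, 3, 12 → max 12
Soy regrets: 10, 6, 0, 6, 0 → max 10
Sorghum regrets: 2, 10, 11, 0, 3 → max 11
Rye regrets: 0, 0, 9, 7, 8 → max 9
Smallest max regret = 9 → Rye.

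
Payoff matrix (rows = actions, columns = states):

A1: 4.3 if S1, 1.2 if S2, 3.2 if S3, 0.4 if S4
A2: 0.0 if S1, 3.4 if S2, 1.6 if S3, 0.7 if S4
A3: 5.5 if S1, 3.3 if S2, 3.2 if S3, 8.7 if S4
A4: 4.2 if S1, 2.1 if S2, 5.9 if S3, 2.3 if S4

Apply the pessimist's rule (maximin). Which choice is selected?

A3

Row minima: A1=0.4, A2=0.0, A3=3.2, A4=2.1
Best worst-case = 3.2 → A3.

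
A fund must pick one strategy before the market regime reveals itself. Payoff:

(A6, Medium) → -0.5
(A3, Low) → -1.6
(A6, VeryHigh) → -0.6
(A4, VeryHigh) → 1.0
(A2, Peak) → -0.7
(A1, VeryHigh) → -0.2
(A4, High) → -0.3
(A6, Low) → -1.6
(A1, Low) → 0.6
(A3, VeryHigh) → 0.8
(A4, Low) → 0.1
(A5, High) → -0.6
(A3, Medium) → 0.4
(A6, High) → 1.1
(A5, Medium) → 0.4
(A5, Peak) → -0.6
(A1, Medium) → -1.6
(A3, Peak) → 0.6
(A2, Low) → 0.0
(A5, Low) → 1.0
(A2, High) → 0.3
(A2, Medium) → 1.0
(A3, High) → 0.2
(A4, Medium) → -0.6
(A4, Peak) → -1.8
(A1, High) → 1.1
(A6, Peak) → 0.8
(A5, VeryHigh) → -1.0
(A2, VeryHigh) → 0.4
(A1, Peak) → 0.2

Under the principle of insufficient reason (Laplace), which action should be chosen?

A2

Row averages: A1=0.02, A2=0.2, A3=0.08, A4=-0.32, A5=-0.16, A6=-0.16
Highest average = 0.2 → A2.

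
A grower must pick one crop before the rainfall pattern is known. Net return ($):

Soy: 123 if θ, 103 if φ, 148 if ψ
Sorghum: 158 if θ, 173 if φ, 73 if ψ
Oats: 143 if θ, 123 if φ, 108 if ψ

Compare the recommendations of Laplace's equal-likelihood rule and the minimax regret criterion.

laplace → Sorghum; minimax regret → Oats (disagree)

Row averages: Soy=374/3, Sorghum=404/3, Oats=374/3
Highest average = 404/3 → Sorghum.
Column bests: θ=158, φ=173, ψ=148.
Soy regrets: 35, 70, 0 → max 70
Sorghum regrets: 0, 0, 75 → max 75
Oats regrets: 15, 50, 40 → max 50
Smallest max regret = 50 → Oats.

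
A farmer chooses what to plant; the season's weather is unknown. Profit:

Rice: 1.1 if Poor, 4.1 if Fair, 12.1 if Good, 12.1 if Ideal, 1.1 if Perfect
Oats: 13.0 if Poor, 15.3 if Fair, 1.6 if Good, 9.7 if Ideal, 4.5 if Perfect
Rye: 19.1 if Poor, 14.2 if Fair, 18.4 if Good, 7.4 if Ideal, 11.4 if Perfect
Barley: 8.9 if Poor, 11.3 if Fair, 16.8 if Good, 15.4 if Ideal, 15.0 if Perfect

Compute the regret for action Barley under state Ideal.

Best payoff under Ideal is 15.4.
Regret = 15.4 − 15.4 = 0.0.

0.0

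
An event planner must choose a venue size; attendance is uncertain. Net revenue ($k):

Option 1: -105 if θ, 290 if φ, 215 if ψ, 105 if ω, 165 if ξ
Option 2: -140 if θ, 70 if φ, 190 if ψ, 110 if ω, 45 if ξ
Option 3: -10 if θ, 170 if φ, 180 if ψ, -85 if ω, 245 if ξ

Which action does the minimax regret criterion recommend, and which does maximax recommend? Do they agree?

Column bests: θ=-10, φ=290, ψ=215, ω=110, ξ=245.
Option 1 regrets: 95, 0, 0, 5, 80 → max 95
Option 2 regrets: 130, 220, 25, 0, 200 → max 220
Option 3 regrets: 0, 120, 35, 195, 0 → max 195
Smallest max regret = 95 → Option 1.
Row maxima: Option 1=290, Option 2=190, Option 3=245
Best best-case = 290 → Option 1.

minimax regret → Option 1; maximax → Option 1 (agree)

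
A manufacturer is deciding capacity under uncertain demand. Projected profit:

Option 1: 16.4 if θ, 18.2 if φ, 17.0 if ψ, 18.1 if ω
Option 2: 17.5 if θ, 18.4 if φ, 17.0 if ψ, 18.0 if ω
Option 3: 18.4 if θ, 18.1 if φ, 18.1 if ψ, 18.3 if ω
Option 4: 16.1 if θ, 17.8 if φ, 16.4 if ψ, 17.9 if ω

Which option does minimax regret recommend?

Column bests: θ=18.4, φ=18.4, ψ=18.1, ω=18.3.
Option 1 regrets: 2.0, 0.2, 1.1, 0.2 → max 2.0
Option 2 regrets: 0.9, 0.0, 1.1, 0.3 → max 1.1
Option 3 regrets: 0.0, 0.3, 0.0, 0.0 → max 0.3
Option 4 regrets: 2.3, 0.6, 1.7, 0.4 → max 2.3
Smallest max regret = 0.3 → Option 3.

Option 3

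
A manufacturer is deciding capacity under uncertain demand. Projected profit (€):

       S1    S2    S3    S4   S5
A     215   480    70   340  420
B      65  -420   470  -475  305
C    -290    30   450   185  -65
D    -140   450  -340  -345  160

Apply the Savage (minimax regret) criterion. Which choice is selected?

A

Column bests: S1=215, S2=480, S3=470, S4=340, S5=420.
A regrets: 0, 0, 400, 0, 0 → max 400
B regrets: 150, 900, 0, 815, 115 → max 900
C regrets: 505, 450, 20, 155, 485 → max 505
D regrets: 355, 30, 810, 685, 260 → max 810
Smallest max regret = 400 → A.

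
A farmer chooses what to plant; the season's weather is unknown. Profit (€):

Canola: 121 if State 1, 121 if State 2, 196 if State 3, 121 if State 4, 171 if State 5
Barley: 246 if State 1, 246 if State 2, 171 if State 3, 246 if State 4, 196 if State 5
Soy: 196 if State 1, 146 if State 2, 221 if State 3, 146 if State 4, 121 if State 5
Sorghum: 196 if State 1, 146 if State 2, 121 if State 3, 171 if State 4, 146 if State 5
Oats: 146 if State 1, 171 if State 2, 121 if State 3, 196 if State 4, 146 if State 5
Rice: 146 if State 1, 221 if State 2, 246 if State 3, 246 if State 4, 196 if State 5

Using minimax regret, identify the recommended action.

Barley

Column bests: State 1=246, State 2=246, State 3=246, State 4=246, State 5=196.
Canola regrets: 125, 125, 50, 125, 25 → max 125
Barley regrets: 0, 0, 75, 0, 0 → max 75
Soy regrets: 50, 100, 25, 100, 75 → max 100
Sorghum regrets: 50, 100, 125, 75, 50 → max 125
Oats regrets: 100, 75, 125, 50, 50 → max 125
Rice regrets: 100, 25, 0, 0, 0 → max 100
Smallest max regret = 75 → Barley.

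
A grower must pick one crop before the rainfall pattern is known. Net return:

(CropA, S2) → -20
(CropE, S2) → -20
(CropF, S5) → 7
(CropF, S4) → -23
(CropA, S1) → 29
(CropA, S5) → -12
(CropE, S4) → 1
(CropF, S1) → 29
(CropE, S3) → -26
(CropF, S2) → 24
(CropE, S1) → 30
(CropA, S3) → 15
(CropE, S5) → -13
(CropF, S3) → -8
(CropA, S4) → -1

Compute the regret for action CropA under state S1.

Best payoff under S1 is 30.
Regret = 30 − 29 = 1.

1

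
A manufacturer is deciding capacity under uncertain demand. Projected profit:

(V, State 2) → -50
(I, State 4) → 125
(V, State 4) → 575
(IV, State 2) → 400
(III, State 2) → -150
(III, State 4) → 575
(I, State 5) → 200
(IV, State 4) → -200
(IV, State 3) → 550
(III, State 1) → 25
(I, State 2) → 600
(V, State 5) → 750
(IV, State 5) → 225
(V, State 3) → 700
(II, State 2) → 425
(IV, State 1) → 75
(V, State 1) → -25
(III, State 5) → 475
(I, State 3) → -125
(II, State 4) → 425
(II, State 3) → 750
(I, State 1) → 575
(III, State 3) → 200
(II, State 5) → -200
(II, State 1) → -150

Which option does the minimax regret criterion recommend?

V

Column bests: State 1=575, State 2=600, State 3=750, State 4=575, State 5=750.
I regrets: 0, 0, 875, 450, 550 → max 875
II regrets: 725, 175, 0, 150, 950 → max 950
III regrets: 550, 750, 550, 0, 275 → max 750
IV regrets: 500, 200, 200, 775, 525 → max 775
V regrets: 600, 650, 50, 0, 0 → max 650
Smallest max regret = 650 → V.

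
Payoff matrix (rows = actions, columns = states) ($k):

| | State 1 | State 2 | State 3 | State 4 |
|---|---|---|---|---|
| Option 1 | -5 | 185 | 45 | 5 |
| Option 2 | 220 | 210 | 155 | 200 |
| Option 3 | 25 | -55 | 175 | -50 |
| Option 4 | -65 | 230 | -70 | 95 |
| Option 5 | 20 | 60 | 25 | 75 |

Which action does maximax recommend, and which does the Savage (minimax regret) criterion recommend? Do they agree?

maximax → Option 4; minimax regret → Option 2 (disagree)

Row maxima: Option 1=185, Option 2=220, Option 3=175, Option 4=230, Option 5=75
Best best-case = 230 → Option 4.
Column bests: State 1=220, State 2=230, State 3=175, State 4=200.
Option 1 regrets: 225, 45, 130, 195 → max 225
Option 2 regrets: 0, 20, 20, 0 → max 20
Option 3 regrets: 195, 285, 0, 250 → max 285
Option 4 regrets: 285, 0, 245, 105 → max 285
Option 5 regrets: 200, 170, 150, 125 → max 200
Smallest max regret = 20 → Option 2.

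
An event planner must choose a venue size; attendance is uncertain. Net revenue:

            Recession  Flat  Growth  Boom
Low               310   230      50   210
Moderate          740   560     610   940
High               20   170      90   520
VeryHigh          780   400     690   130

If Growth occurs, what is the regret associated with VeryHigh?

0

Best payoff under Growth is 690.
Regret = 690 − 690 = 0.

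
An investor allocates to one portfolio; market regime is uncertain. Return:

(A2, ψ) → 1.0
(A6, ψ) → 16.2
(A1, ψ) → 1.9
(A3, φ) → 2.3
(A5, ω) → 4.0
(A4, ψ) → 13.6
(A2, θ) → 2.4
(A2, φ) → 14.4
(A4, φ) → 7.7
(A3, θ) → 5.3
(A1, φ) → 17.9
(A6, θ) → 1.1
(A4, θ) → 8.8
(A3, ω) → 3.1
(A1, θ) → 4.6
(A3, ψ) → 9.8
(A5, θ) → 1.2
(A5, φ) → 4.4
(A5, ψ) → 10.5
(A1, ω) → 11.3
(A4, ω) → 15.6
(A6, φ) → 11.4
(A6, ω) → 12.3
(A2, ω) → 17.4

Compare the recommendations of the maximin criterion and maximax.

maximin → A4; maximax → A1 (disagree)

Row minima: A1=1.9, A2=1.0, A3=2.3, A4=7.7, A5=1.2, A6=1.1
Best worst-case = 7.7 → A4.
Row maxima: A1=17.9, A2=17.4, A3=9.8, A4=15.6, A5=10.5, A6=16.2
Best best-case = 17.9 → A1.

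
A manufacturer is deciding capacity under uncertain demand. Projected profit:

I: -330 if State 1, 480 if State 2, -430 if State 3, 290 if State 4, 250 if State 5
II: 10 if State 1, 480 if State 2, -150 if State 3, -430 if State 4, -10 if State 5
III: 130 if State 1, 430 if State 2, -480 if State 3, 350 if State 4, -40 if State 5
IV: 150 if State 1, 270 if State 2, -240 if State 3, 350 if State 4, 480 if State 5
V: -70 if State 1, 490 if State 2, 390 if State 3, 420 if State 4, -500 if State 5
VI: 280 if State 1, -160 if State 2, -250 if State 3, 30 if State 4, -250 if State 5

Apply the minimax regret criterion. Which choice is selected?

IV

Column bests: State 1=280, State 2=490, State 3=390, State 4=420, State 5=480.
I regrets: 610, 10, 820, 130, 230 → max 820
II regrets: 270, 10, 540, 850, 490 → max 850
III regrets: 150, 60, 870, 70, 520 → max 870
IV regrets: 130, 220, 630, 70, 0 → max 630
V regrets: 350, 0, 0, 0, 980 → max 980
VI regrets: 0, 650, 640, 390, 730 → max 730
Smallest max regret = 630 → IV.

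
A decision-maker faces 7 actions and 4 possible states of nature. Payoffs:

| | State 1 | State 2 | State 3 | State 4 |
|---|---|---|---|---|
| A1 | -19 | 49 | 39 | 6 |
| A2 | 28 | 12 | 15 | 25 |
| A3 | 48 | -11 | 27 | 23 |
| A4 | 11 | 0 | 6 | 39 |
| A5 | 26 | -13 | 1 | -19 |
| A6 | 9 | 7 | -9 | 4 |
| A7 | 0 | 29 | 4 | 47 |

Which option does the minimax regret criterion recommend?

Column bests: State 1=48, State 2=49, State 3=39, State 4=47.
A1 regrets: 67, 0, 0, 41 → max 67
A2 regrets: 20, 37, 24, 22 → max 37
A3 regrets: 0, 60, 12, 24 → max 60
A4 regrets: 37, 49, 33, 8 → max 49
A5 regrets: 22, 62, 38, 66 → max 66
A6 regrets: 39, 42, 48, 43 → max 48
A7 regrets: 48, 20, 35, 0 → max 48
Smallest max regret = 37 → A2.

A2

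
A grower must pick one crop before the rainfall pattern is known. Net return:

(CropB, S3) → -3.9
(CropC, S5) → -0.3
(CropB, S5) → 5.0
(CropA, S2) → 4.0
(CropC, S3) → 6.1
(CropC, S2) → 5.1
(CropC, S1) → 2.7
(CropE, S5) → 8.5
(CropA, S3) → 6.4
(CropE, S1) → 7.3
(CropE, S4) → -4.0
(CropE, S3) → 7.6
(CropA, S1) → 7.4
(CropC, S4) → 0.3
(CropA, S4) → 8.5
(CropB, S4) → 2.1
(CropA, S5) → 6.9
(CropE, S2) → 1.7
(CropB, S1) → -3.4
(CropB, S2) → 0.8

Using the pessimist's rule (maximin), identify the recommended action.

CropA

Row minima: CropB=-3.9, CropA=4.0, CropC=-0.3, CropE=-4.0
Best worst-case = 4.0 → CropA.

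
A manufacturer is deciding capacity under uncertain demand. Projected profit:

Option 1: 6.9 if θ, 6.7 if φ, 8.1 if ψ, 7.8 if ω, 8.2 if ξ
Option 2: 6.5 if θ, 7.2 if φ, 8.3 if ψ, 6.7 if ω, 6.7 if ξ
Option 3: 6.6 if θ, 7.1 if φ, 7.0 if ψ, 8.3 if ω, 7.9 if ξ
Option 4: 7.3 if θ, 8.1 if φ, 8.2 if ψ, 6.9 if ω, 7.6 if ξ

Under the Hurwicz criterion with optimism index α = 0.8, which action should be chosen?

Option 3

Option 1: 0.8·8.2 + 0.2·6.7 = 7.9
Option 2: 0.8·8.3 + 0.2·6.5 = 7.94
Option 3: 0.8·8.3 + 0.2·6.6 = 7.96
Option 4: 0.8·8.2 + 0.2·6.9 = 7.94
Highest Hurwicz score = 7.96 → Option 3.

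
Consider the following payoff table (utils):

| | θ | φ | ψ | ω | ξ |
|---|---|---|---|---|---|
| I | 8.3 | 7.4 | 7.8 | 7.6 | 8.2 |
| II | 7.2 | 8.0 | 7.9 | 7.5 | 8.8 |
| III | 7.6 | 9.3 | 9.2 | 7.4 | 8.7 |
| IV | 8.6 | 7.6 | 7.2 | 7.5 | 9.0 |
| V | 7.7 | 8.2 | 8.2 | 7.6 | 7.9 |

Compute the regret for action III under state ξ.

0.3

Best payoff under ξ is 9.0.
Regret = 9.0 − 8.7 = 0.3.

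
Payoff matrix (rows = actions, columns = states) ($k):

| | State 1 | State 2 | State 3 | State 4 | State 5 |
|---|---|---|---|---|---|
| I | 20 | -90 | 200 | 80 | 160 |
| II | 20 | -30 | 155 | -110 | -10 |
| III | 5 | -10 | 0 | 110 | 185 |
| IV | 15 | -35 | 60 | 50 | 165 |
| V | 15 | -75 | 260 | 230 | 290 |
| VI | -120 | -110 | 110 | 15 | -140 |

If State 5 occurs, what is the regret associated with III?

Best payoff under State 5 is 290.
Regret = 290 − 185 = 105.

105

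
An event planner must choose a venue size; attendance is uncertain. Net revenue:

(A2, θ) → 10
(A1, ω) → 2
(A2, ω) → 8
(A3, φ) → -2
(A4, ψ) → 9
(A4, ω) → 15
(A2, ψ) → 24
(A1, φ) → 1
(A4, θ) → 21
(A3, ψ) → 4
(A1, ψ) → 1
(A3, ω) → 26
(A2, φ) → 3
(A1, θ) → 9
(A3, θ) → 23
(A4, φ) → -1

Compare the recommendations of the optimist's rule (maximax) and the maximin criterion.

maximax → A3; maximin → A2 (disagree)

Row maxima: A1=9, A2=24, A3=26, A4=21
Best best-case = 26 → A3.
Row minima: A1=1, A2=3, A3=-2, A4=-1
Best worst-case = 3 → A2.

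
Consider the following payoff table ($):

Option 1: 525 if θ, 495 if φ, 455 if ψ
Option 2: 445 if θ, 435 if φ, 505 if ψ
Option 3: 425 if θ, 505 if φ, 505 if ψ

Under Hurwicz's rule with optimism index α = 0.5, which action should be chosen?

Option 1

Option 1: 0.5·525 + 0.5·455 = 490
Option 2: 0.5·505 + 0.5·435 = 470
Option 3: 0.5·505 + 0.5·425 = 465
Highest Hurwicz score = 490 → Option 1.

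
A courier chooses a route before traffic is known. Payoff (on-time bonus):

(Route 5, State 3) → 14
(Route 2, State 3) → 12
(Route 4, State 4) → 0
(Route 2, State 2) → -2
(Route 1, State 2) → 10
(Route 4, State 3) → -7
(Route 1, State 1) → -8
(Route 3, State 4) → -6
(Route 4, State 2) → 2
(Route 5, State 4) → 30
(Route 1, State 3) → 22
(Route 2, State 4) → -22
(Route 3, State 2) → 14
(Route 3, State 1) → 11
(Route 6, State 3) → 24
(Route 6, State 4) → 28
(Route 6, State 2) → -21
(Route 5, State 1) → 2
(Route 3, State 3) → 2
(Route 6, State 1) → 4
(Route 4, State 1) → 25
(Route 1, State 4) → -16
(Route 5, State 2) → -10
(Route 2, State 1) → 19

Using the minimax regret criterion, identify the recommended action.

Column bests: State 1=25, State 2=14, State 3=24, State 4=30.
Route 1 regrets: 33, 4, 2, 46 → max 46
Route 2 regrets: 6, 16, 12, 52 → max 52
Route 3 regrets: 14, 0, 22, 36 → max 36
Route 4 regrets: 0, 12, 31, 30 → max 31
Route 5 regrets: 23, 24, 10, 0 → max 24
Route 6 regrets: 21, 35, 0, 2 → max 35
Smallest max regret = 24 → Route 5.

Route 5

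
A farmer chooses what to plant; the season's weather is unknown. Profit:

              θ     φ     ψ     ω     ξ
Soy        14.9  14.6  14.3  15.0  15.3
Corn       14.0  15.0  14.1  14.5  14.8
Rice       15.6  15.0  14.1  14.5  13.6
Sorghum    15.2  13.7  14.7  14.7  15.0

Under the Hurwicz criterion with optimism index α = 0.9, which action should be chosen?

Rice

Soy: 0.9·15.3 + 0.1·14.3 = 15.2
Corn: 0.9·15.0 + 0.1·14.0 = 14.9
Rice: 0.9·15.6 + 0.1·13.6 = 15.4
Sorghum: 0.9·15.2 + 0.1·13.7 = 15.05
Highest Hurwicz score = 15.4 → Rice.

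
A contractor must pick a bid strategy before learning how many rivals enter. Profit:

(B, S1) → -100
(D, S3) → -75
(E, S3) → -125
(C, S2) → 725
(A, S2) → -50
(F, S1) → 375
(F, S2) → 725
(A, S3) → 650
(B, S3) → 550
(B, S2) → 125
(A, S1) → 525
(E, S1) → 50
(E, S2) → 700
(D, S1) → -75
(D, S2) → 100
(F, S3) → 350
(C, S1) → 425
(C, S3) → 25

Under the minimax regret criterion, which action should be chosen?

Column bests: S1=525, S2=725, S3=650.
A regrets: 0, 775, 0 → max 775
B regrets: 625, 600, 100 → max 625
C regrets: 100, 0, 625 → max 625
D regrets: 600, 625, 725 → max 725
E regrets: 475, 25, 775 → max 775
F regrets: 150, 0, 300 → max 300
Smallest max regret = 300 → F.

F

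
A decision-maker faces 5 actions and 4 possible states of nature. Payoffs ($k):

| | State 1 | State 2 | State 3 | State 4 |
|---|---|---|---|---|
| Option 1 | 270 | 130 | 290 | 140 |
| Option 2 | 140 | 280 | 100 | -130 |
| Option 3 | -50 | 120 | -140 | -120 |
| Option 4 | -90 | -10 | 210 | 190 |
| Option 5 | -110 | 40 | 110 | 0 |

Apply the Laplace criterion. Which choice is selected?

Row averages: Option 1=207.5, Option 2=97.5, Option 3=-47.5, Option 4=75, Option 5=10
Highest average = 207.5 → Option 1.

Option 1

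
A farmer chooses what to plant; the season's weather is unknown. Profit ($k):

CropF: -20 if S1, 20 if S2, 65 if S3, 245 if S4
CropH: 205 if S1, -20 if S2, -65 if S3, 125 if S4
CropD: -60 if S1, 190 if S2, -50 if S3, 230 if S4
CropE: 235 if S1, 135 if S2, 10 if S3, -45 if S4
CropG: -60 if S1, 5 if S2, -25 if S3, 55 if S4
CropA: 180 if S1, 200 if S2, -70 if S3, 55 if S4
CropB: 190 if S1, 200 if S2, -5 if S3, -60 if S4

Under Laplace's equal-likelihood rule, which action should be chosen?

Row averages: CropF=77.5, CropH=61.25, CropD=77.5, CropE=83.75, CropG=-6.25, CropA=91.25, CropB=81.25
Highest average = 91.25 → CropA.

CropA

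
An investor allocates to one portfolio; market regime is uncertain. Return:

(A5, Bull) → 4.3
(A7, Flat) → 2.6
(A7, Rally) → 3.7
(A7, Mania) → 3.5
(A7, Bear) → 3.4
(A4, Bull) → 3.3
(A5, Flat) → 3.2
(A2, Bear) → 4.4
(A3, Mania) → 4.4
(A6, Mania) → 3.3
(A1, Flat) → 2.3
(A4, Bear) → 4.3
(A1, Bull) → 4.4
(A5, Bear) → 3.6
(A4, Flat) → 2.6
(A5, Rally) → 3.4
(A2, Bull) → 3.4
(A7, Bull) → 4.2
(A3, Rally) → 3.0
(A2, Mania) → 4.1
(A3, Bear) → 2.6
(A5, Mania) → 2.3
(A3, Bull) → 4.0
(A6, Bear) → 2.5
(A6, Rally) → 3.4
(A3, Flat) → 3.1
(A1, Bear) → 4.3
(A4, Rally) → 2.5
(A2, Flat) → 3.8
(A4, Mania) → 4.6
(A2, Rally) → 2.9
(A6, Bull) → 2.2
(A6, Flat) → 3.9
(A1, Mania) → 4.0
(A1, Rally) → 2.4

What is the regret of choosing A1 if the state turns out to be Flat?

Best payoff under Flat is 3.9.
Regret = 3.9 − 2.3 = 1.6.

1.6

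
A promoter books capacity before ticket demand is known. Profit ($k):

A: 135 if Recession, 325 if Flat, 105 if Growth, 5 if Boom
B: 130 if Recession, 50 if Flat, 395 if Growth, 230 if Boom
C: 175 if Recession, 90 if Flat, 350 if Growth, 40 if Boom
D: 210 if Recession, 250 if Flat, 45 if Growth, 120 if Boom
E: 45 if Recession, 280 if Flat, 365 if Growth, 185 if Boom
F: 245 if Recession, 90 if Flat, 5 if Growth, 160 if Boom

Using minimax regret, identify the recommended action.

E

Column bests: Recession=245, Flat=325, Growth=395, Boom=230.
A regrets: 110, 0, 290, 225 → max 290
B regrets: 115, 275, 0, 0 → max 275
C regrets: 70, 235, 45, 190 → max 235
D regrets: 35, 75, 350, 110 → max 350
E regrets: 200, 45, 30, 45 → max 200
F regrets: 0, 235, 390, 70 → max 390
Smallest max regret = 200 → E.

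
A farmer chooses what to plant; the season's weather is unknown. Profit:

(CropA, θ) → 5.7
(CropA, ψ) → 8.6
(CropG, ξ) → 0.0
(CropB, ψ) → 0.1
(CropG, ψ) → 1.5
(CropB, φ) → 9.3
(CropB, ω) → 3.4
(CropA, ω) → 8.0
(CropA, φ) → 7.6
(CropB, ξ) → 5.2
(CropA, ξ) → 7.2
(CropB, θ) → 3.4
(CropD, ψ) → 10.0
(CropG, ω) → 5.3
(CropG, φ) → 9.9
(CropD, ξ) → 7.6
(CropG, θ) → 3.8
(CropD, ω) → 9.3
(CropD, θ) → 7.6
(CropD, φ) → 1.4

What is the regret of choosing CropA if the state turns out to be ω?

Best payoff under ω is 9.3.
Regret = 9.3 − 8.0 = 1.3.

1.3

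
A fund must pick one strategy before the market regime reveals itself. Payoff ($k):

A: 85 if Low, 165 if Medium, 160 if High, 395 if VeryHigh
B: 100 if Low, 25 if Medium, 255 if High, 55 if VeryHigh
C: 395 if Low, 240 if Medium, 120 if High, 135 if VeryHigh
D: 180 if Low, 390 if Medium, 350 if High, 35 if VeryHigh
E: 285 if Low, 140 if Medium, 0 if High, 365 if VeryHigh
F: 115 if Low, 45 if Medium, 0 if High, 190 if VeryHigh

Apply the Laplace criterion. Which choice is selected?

D

Row averages: A=201.25, B=108.75, C=222.5, D=238.75, E=197.5, F=87.5
Highest average = 238.75 → D.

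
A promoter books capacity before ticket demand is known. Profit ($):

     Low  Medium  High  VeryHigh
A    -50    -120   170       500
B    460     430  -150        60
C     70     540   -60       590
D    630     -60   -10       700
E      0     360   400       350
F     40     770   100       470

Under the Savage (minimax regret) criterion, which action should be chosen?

C

Column bests: Low=630, Medium=770, High=400, VeryHigh=700.
A regrets: 680, 890, 230, 200 → max 890
B regrets: 170, 340, 550, 640 → max 640
C regrets: 560, 230, 460, 110 → max 560
D regrets: 0, 830, 410, 0 → max 830
E regrets: 630, 410, 0, 350 → max 630
F regrets: 590, 0, 300, 230 → max 590
Smallest max regret = 560 → C.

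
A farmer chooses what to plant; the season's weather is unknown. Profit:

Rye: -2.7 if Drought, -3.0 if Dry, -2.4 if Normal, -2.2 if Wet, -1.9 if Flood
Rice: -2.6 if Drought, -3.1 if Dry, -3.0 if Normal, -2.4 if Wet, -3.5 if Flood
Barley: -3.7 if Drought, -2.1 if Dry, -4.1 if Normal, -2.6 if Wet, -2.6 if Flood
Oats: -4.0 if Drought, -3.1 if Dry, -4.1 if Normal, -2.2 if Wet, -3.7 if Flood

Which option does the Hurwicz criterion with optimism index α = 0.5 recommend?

Rye

Rye: 0.5·(-1.9) + 0.5·(-3.0) = -2.45
Rice: 0.5·(-2.4) + 0.5·(-3.5) = -2.95
Barley: 0.5·(-2.1) + 0.5·(-4.1) = -3.1
Oats: 0.5·(-2.2) + 0.5·(-4.1) = -3.15
Highest Hurwicz score = -2.45 → Rye.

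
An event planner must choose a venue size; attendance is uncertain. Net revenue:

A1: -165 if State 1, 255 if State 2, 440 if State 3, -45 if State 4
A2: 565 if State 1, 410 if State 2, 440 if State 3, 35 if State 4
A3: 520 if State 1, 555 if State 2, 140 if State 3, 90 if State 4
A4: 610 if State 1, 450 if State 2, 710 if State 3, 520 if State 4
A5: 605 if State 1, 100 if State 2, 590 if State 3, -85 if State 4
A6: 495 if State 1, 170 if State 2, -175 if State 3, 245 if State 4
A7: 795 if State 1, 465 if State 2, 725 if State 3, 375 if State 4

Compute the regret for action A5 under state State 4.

Best payoff under State 4 is 520.
Regret = 520 − (-85) = 605.

605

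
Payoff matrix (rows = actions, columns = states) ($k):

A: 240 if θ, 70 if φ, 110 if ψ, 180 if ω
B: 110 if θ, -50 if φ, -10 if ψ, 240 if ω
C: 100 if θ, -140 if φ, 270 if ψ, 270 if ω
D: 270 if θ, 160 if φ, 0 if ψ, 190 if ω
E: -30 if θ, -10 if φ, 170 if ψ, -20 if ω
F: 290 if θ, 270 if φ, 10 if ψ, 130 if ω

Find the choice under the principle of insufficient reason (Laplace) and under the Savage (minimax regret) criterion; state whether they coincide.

laplace → F; minimax regret → A (disagree)

Row averages: A=150, B=72.5, C=125, D=155, E=27.5, F=175
Highest average = 175 → F.
Column bests: θ=290, φ=270, ψ=270, ω=270.
A regrets: 50, 200, 160, 90 → max 200
B regrets: 180, 320, 280, 30 → max 320
C regrets: 190, 410, 0, 0 → max 410
D regrets: 20, 110, 270, 80 → max 270
E regrets: 320, 280, 100, 290 → max 320
F regrets: 0, 0, 260, 140 → max 260
Smallest max regret = 200 → A.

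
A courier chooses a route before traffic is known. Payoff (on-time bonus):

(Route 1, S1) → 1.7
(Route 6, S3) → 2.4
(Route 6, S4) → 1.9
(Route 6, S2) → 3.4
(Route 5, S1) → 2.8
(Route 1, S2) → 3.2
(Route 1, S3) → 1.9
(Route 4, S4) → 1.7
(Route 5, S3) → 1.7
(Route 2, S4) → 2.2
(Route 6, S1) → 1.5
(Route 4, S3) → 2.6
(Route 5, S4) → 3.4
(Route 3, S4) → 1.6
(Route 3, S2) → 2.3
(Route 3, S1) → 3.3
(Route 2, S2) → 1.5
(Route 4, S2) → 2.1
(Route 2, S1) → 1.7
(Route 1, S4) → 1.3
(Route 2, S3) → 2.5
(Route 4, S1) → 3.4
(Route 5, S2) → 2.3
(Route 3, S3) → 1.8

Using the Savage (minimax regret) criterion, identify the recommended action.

Column bests: S1=3.4, S2=3.4, S3=2.6, S4=3.4.
Route 1 regrets: 1.7, 0.2, 0.7, 2.1 → max 2.1
Route 2 regrets: 1.7, 1.9, 0.1, 1.2 → max 1.9
Route 3 regrets: 0.1, 1.1, 0.8, 1.8 → max 1.8
Route 4 regrets: 0.0, 1.3, 0.0, 1.7 → max 1.7
Route 5 regrets: 0.6, 1.1, 0.9, 0.0 → max 1.1
Route 6 regrets: 1.9, 0.0, 0.2, 1.5 → max 1.9
Smallest max regret = 1.1 → Route 5.

Route 5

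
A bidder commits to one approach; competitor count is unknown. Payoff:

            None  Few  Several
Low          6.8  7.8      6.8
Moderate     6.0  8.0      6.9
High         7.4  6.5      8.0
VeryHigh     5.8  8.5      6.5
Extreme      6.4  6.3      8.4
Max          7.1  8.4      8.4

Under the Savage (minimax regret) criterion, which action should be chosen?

Max

Column bests: None=7.4, Few=8.5, Several=8.4.
Low regrets: 0.6, 0.7, 1.6 → max 1.6
Moderate regrets: 1.4, 0.5, 1.5 → max 1.5
High regrets: 0.0, 2.0, 0.4 → max 2.0
VeryHigh regrets: 1.6, 0.0, 1.9 → max 1.9
Extreme regrets: 1.0, 2.2, 0.0 → max 2.2
Max regrets: 0.3, 0.1, 0.0 → max 0.3
Smallest max regret = 0.3 → Max.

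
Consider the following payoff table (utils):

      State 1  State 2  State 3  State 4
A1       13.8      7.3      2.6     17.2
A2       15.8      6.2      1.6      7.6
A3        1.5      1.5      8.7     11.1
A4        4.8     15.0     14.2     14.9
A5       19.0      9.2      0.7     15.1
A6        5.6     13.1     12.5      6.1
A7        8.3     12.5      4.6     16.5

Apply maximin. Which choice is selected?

A6

Row minima: A1=2.6, A2=1.6, A3=1.5, A4=4.8, A5=0.7, A6=5.6, A7=4.6
Best worst-case = 5.6 → A6.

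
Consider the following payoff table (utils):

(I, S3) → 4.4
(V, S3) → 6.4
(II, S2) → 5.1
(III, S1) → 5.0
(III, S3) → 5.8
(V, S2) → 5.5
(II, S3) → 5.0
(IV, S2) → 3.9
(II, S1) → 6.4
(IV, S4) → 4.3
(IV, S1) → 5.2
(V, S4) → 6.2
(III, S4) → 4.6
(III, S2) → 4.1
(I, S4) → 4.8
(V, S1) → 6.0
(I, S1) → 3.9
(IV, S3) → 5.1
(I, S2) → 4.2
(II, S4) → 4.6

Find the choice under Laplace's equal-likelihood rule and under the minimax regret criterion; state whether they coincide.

Row averages: I=4.325, II=5.275, III=4.875, IV=4.625, V=6.025
Highest average = 6.025 → V.
Column bests: S1=6.4, S2=5.5, S3=6.4, S4=6.2.
I regrets: 2.5, 1.3, 2.0, 1.4 → max 2.5
II regrets: 0.0, 0.4, 1.4, 1.6 → max 1.6
III regrets: 1.4, 1.4, 0.6, 1.6 → max 1.6
IV regrets: 1.2, 1.6, 1.3, 1.9 → max 1.9
V regrets: 0.4, 0.0, 0.0, 0.0 → max 0.4
Smallest max regret = 0.4 → V.

laplace → V; minimax regret → V (agree)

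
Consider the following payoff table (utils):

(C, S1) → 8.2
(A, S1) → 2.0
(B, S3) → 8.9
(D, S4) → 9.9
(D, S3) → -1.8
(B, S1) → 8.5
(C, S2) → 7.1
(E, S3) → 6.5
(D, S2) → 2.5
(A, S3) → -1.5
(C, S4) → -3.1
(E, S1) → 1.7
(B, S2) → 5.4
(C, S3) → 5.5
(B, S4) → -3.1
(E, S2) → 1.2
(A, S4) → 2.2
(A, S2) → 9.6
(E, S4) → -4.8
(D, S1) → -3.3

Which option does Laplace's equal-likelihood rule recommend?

B

Row averages: A=3.075, B=4.925, C=4.425, D=1.825, E=1.15
Highest average = 4.925 → B.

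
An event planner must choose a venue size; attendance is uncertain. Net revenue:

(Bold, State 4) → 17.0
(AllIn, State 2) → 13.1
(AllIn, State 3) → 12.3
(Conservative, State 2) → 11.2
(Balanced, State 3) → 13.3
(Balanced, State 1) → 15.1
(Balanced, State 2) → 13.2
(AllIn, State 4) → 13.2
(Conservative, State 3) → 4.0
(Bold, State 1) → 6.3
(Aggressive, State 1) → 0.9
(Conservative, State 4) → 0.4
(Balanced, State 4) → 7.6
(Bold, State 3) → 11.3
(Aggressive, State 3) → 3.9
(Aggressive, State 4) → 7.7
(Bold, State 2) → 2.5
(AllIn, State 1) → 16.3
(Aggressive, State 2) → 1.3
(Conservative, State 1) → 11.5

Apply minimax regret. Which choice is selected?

AllIn

Column bests: State 1=16.3, State 2=13.2, State 3=13.3, State 4=17.0.
Conservative regrets: 4.8, 2.0, 9.3, 16.6 → max 16.6
Balanced regrets: 1.2, 0.0, 0.0, 9.4 → max 9.4
Aggressive regrets: 15.4, 11.9, 9.4, 9.3 → max 15.4
Bold regrets: 10.0, 10.7, 2.0, 0.0 → max 10.7
AllIn regrets: 0.0, 0.1, 1.0, 3.8 → max 3.8
Smallest max regret = 3.8 → AllIn.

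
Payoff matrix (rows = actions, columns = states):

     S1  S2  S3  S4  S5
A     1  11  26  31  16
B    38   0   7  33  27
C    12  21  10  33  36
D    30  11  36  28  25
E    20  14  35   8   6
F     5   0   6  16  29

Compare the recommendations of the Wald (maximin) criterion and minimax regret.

maximin → D; minimax regret → D (agree)

Row minima: A=1, B=0, C=10, D=11, E=6, F=0
Best worst-case = 11 → D.
Column bests: S1=38, S2=21, S3=36, S4=33, S5=36.
A regrets: 37, 10, 10, 2, 20 → max 37
B regrets: 0, 21, 29, 0, 9 → max 29
C regrets: 26, 0, 26, 0, 0 → max 26
D regrets: 8, 10, 0, 5, 11 → max 11
E regrets: 18, 7, 1, 25, 30 → max 30
F regrets: 33, 21, 30, 17, 7 → max 33
Smallest max regret = 11 → D.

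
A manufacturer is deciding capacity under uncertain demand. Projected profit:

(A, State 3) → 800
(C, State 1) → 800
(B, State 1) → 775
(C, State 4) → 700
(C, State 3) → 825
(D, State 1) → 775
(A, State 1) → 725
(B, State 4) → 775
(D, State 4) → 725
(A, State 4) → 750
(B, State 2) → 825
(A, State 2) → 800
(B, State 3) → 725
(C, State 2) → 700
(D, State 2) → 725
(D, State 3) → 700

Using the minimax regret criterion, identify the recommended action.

A

Column bests: State 1=800, State 2=825, State 3=825, State 4=775.
A regrets: 75, 25, 25, 25 → max 75
B regrets: 25, 0, 100, 0 → max 100
C regrets: 0, 125, 0, 75 → max 125
D regrets: 25, 100, 125, 50 → max 125
Smallest max regret = 75 → A.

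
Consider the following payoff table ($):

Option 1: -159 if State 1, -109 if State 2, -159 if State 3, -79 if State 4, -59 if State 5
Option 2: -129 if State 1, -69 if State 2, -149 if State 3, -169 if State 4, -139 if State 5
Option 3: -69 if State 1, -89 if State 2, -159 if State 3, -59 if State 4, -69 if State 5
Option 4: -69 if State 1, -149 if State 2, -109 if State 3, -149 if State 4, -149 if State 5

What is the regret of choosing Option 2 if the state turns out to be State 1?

Best payoff under State 1 is -69.
Regret = -69 − (-129) = 60.

60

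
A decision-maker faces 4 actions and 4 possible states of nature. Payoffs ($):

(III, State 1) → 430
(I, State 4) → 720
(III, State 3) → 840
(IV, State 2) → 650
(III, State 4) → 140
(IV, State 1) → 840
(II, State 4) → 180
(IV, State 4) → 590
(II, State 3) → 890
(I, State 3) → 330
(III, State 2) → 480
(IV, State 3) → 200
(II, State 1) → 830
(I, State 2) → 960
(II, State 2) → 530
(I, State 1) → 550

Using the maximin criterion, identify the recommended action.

Row minima: I=330, II=180, III=140, IV=200
Best worst-case = 330 → I.

I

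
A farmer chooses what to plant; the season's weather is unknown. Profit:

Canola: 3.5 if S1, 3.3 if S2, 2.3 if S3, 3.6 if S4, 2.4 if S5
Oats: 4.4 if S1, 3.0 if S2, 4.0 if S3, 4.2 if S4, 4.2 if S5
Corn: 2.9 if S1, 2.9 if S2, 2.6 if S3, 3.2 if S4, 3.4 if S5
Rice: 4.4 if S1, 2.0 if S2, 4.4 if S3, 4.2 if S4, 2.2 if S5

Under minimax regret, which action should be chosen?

Column bests: S1=4.4, S2=3.3, S3=4.4, S4=4.2, S5=4.2.
Canola regrets: 0.9, 0.0, 2.1, 0.6, 1.8 → max 2.1
Oats regrets: 0.0, 0.3, 0.4, 0.0, 0.0 → max 0.4
Corn regrets: 1.5, 0.4, 1.8, 1.0, 0.8 → max 1.8
Rice regrets: 0.0, 1.3, 0.0, 0.0, 2.0 → max 2.0
Smallest max regret = 0.4 → Oats.

Oats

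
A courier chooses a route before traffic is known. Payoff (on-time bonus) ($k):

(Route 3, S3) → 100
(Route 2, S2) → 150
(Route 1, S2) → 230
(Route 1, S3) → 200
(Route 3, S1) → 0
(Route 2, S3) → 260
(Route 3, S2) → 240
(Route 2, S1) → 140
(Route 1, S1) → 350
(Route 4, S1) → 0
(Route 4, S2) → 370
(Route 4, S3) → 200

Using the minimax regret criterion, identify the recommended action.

Route 1

Column bests: S1=350, S2=370, S3=260.
Route 1 regrets: 0, 140, 60 → max 140
Route 2 regrets: 210, 220, 0 → max 220
Route 3 regrets: 350, 130, 160 → max 350
Route 4 regrets: 350, 0, 60 → max 350
Smallest max regret = 140 → Route 1.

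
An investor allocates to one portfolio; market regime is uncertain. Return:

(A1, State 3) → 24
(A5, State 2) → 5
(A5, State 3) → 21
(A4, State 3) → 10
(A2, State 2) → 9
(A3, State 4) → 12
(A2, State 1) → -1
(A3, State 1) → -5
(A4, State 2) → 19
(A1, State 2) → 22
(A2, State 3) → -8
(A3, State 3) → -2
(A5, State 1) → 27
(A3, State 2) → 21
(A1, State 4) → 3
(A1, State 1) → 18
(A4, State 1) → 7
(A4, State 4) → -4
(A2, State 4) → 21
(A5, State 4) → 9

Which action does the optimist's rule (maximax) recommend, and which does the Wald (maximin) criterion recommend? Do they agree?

Row maxima: A1=24, A2=21, A3=21, A4=19, A5=27
Best best-case = 27 → A5.
Row minima: A1=3, A2=-8, A3=-5, A4=-4, A5=5
Best worst-case = 5 → A5.

maximax → A5; maximin → A5 (agree)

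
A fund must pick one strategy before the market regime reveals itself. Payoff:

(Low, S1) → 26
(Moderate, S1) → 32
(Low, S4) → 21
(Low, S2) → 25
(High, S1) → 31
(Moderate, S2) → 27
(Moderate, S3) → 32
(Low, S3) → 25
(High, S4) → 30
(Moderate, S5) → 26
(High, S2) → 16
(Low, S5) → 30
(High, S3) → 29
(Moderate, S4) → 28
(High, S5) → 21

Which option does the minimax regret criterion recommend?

Column bests: S1=32, S2=27, S3=32, S4=30, S5=30.
Low regrets: 6, 2, 7, 9, 0 → max 9
Moderate regrets: 0, 0, 0, 2, 4 → max 4
High regrets: 1, 11, 3, 0, 9 → max 11
Smallest max regret = 4 → Moderate.

Moderate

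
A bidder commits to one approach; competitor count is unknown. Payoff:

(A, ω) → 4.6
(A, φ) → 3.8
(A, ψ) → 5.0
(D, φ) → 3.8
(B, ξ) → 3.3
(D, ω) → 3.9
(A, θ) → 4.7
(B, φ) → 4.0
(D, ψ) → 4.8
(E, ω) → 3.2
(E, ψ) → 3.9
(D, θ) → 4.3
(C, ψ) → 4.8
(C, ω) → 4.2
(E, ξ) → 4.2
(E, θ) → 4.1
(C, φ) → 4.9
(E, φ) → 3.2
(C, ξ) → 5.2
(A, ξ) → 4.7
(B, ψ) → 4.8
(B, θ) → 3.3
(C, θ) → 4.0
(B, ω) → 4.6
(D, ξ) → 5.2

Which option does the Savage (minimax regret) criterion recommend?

Column bests: θ=4.7, φ=4.9, ψ=5.0, ω=4.6, ξ=5.2.
A regrets: 0.0, 1.1, 0.0, 0.0, 0.5 → max 1.1
B regrets: 1.4, 0.9, 0.2, 0.0, 1.9 → max 1.9
C regrets: 0.7, 0.0, 0.2, 0.4, 0.0 → max 0.7
D regrets: 0.4, 1.1, 0.2, 0.7, 0.0 → max 1.1
E regrets: 0.6, 1.7, 1.1, 1.4, 1.0 → max 1.7
Smallest max regret = 0.7 → C.

C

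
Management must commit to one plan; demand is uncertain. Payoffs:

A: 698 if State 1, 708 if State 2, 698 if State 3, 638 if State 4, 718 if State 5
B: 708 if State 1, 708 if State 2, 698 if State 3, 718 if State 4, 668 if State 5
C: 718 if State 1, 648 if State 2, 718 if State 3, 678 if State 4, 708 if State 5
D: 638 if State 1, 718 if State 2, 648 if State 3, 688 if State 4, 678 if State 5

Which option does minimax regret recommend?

Column bests: State 1=718, State 2=718, State 3=718, State 4=718, State 5=718.
A regrets: 20, 10, 20, 80, 0 → max 80
B regrets: 10, 10, 20, 0, 50 → max 50
C regrets: 0, 70, 0, 40, 10 → max 70
D regrets: 80, 0, 70, 30, 40 → max 80
Smallest max regret = 50 → B.

B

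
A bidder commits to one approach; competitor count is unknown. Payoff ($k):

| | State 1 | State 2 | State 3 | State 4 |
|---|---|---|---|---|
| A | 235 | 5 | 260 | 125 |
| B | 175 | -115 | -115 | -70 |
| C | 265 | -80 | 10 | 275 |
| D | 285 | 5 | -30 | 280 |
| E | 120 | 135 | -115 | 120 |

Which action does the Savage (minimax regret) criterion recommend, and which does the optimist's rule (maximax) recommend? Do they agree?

minimax regret → A; maximax → D (disagree)

Column bests: State 1=285, State 2=135, State 3=260, State 4=280.
A regrets: 50, 130, 0, 155 → max 155
B regrets: 110, 250, 375, 350 → max 375
C regrets: 20, 215, 250, 5 → max 250
D regrets: 0, 130, 290, 0 → max 290
E regrets: 165, 0, 375, 160 → max 375
Smallest max regret = 155 → A.
Row maxima: A=260, B=175, C=275, D=285, E=135
Best best-case = 285 → D.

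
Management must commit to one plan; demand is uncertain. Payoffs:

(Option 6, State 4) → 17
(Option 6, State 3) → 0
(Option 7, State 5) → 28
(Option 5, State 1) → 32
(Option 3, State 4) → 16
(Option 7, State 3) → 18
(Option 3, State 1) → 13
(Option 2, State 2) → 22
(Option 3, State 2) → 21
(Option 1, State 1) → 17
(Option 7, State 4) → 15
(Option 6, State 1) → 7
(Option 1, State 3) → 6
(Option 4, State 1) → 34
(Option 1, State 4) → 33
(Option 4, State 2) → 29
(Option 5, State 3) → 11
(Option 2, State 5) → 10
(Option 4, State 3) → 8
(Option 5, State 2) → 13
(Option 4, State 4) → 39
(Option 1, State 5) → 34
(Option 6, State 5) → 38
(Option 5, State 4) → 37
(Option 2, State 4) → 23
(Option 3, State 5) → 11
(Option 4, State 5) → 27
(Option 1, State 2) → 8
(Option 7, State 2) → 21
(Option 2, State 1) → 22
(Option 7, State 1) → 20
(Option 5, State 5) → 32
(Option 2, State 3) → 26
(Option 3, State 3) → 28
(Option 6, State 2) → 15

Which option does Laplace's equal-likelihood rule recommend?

Option 4

Row averages: Option 1=19.6, Option 2=20.6, Option 3=17.8, Option 4=27.4, Option 5=25, Option 6=15.4, Option 7=20.4
Highest average = 27.4 → Option 4.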